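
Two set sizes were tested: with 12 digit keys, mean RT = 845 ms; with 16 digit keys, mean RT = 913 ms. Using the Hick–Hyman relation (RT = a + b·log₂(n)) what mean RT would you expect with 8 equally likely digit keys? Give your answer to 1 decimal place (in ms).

With log₂ n on the abscissa the relation is linear; from the two conditions:
  b = (913 − 845) / (log₂ 16 − log₂ 12) = 68 / (4 − 3.5850) = 163.841 ms/bit
  a = 845 − 163.841 × 3.5850 = 257.638 ms
Then RT(8) = 257.638 + 163.841 × log₂ 8 = 257.638 + 163.841 × 3 ≈ 749.159 ms.

749.2 ms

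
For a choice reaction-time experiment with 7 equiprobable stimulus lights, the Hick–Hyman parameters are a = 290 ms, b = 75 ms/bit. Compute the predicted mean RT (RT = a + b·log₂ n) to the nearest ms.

501 ms

log₂(7) = 2.8074 bits, so RT = 290 + 75 × 2.8074 ≈ 500.552 ms.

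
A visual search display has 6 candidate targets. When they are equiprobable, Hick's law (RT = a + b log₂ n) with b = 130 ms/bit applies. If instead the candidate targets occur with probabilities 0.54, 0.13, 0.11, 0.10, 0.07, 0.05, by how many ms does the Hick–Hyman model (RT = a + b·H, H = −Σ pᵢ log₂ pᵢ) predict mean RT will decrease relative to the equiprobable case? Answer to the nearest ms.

72 ms

The RT saving is b·ΔH. Equiprobable H₀ = log₂(6) = 2.5850 bits; with the given probabilities H = 2.0298 bits.
b·(H₀ − H) = 130 × (2.5850 − 2.0298) = 72.17 ms.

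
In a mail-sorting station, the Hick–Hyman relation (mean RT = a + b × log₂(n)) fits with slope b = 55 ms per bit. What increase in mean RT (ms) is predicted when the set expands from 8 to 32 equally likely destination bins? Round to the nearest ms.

110 ms

Only the slope matters, since a is common to both: ΔRT = b·log₂(n₂/n₁).
log₂(32) − log₂(8) = log₂(32/8) = log₂(4) = 2.
ΔRT = 55 × 2.0000 = 110.000 ms.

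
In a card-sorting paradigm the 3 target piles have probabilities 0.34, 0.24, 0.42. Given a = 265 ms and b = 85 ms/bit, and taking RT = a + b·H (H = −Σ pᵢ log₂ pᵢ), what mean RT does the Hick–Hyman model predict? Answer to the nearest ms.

H = 0.34·log₂(1/0.34) + 0.24·log₂(1/0.24) + 0.42·log₂(1/0.42) = 1.5490 bits.
RT = 265 + 85 × 1.5490 = 396.66 ms.

397 ms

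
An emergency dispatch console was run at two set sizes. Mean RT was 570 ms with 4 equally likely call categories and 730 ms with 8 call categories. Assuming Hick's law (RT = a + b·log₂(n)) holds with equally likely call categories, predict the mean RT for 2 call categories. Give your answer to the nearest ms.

410 ms

RT is linear in log₂ n, so two points fix the line:
  b = (730 − 570) / (log₂ 8 − log₂ 4) = 160 / (3 − 2) = 160 ms/bit
  a = 570 − 160 × 2 = 250 ms
Then RT(2) = 250 + 160 × log₂ 2 = 250 + 160 × 1 ≈ 410.000 ms.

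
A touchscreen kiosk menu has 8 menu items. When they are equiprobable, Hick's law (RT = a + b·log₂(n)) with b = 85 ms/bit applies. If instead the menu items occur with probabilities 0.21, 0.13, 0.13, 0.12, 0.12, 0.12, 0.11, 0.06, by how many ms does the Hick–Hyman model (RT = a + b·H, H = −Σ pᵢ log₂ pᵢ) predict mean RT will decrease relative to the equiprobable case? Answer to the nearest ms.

The RT saving is b·ΔH. Equiprobable H₀ = log₂(8) = 3.0000 bits; with the given probabilities H = 2.9331 bits.
b·(H₀ − H) = 85 × (3.0000 − 2.9331) = 5.68 ms.

6 ms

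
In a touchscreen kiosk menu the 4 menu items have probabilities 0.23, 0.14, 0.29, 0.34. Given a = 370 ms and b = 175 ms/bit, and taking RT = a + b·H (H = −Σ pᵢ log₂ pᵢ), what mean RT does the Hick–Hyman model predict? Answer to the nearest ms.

H = 0.23·log₂(1/0.23) + 0.14·log₂(1/0.14) + 0.29·log₂(1/0.29) + 0.34·log₂(1/0.34) = 1.9319 bits.
RT = 370 + 175 × 1.9319 = 708.07 ms.

708 ms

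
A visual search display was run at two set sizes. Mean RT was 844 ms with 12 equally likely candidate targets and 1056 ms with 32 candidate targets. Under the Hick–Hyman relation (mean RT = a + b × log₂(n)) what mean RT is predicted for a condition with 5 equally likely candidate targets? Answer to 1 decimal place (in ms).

654.8 ms

With log₂ n on the abscissa the relation is linear; from the two conditions:
  b = (1056 − 844) / (log₂ 32 − log₂ 12) = 212 / (5 − 3.5850) = 149.819 ms/bit
  a = 844 − 149.819 × 3.5850 = 306.903 ms
Then RT(5) = 306.903 + 149.819 × log₂ 5 = 306.903 + 149.819 × 2.3219 ≈ 654.773 ms.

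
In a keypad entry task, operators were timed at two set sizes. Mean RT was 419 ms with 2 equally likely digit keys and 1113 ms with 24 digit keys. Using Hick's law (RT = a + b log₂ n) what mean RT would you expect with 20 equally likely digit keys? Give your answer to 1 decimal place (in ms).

1062.1 ms

With log₂ n on the abscissa the relation is linear; from the two conditions:
  b = (1113 − 419) / (log₂ 24 − log₂ 2) = 694 / (4.5850 − 1) = 193.586 ms/bit
  a = 419 − 193.586 × 1 = 225.414 ms
Then RT(20) = 225.414 + 193.586 × log₂ 20 = 225.414 + 193.586 × 4.3219 ≈ 1062.080 ms.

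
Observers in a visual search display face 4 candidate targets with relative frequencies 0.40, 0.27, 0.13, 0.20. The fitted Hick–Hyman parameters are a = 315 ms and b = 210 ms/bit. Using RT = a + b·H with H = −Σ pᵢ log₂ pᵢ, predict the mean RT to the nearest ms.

711 ms

Entropy contributions −pᵢ log₂ pᵢ: 0.5288, 0.5100, 0.3826, 0.4644; sum H = 1.8858 bits.
RT = a + bH = 315 + 210·1.8858 = 711.02 ms.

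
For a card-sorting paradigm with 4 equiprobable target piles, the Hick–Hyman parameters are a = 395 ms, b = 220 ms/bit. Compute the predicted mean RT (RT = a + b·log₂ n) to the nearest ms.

835 ms

log₂(4) = 2 bits, so RT = 395 + 220 × 2 ≈ 835.000 ms.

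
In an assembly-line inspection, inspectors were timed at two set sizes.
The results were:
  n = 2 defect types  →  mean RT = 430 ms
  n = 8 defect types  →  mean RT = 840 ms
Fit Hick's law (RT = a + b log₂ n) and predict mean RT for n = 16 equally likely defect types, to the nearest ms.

Fit slope and intercept:
  b = (840 − 430) / (log₂ 8 − log₂ 2) = 410 / (3 − 1) = 205 ms/bit
  a = 430 − 205 × 1 = 225 ms
Then RT(16) = 225 + 205 × log₂ 16 = 225 + 205 × 4 ≈ 1045.000 ms.

1045 ms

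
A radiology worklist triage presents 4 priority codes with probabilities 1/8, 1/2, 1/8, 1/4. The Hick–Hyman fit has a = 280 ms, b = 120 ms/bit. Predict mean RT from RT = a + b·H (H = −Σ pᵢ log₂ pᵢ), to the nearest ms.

H = −Σ pᵢ log₂ pᵢ = 0.125·3 + 0.5·1 + 0.125·3 + 0.25·2 = 1.750 bits.
RT = 280 + 120 × 1.750 = 490.00 ms.

490 ms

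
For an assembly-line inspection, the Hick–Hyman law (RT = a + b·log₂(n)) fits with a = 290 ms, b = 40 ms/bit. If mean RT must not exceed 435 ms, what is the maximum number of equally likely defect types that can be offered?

12

40·log₂ n ≤ 435 − 290 = 145, giving log₂ n ≤ 3.6250 and n ≤ 12.338. The largest whole number is 12.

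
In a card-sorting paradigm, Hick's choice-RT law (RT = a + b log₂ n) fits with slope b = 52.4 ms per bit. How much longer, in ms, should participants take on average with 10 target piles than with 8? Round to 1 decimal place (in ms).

The intercept a cancels: ΔRT = b·(log₂ n₂ − log₂ n₁) = b·log₂(n₂/n₁).
log₂(10) − log₂(8) = 3.3219 − 3 = 0.3219.
ΔRT = 52.4 × 0.3219 = 16.869 ms.

16.9 ms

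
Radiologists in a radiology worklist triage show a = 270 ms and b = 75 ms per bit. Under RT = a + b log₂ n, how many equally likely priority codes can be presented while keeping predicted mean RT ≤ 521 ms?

10

75·log₂ n ≤ 521 − 270 = 251, giving log₂ n ≤ 3.3467 and n ≤ 10.173. The largest whole number is 10.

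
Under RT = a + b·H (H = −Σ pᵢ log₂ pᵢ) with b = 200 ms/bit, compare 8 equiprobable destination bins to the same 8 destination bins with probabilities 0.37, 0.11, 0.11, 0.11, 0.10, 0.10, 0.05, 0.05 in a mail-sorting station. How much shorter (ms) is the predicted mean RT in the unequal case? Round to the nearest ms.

Equiprobable entropy H₀ = log₂ 8 = 3.0000 bits.
Skewed entropy H = −Σ pᵢ log₂ pᵢ = 2.6782 bits.
ΔRT = b·(H₀ − H) = 200 × 0.3218 = 64.37 ms.

64 ms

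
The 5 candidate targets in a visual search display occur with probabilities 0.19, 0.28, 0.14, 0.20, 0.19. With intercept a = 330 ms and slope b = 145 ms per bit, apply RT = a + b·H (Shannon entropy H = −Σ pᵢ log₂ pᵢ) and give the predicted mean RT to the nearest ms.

H = 0.19·log₂(1/0.19) + 0.28·log₂(1/0.28) + 0.14·log₂(1/0.14) + 0.20·log₂(1/0.20) + 0.19·log₂(1/0.19) = 2.2862 bits.
RT = 330 + 145 × 2.2862 = 661.49 ms.

661 ms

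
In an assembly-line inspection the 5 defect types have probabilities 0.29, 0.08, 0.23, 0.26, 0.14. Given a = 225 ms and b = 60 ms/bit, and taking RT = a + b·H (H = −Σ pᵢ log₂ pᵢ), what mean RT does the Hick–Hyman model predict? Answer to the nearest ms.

H = 0.29·log₂(1/0.29) + 0.08·log₂(1/0.08) + 0.23·log₂(1/0.23) + 0.26·log₂(1/0.26) + 0.14·log₂(1/0.14) = 2.1995 bits.
RT = 225 + 60 × 2.1995 = 356.97 ms.

357 ms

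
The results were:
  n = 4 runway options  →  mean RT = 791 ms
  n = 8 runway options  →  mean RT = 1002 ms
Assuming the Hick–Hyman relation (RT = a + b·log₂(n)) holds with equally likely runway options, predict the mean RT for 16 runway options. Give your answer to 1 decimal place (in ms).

With log₂ n on the abscissa the relation is linear; from the two conditions:
  b = (1002 − 791) / (log₂ 8 − log₂ 4) = 211 / (3 − 2) = 211.000 ms/bit
  a = 791 − 211.000 × 2 = 369.000 ms
Then RT(16) = 369.000 + 211.000 × log₂ 16 = 369.000 + 211.000 × 4 ≈ 1213.000 ms.

1213.0 ms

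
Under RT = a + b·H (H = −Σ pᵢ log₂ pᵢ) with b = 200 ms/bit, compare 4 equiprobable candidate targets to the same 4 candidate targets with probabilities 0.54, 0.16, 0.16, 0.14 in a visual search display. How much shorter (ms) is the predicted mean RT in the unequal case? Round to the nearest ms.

The RT saving is b·ΔH. Equiprobable H₀ = log₂(4) = 2.0000 bits; with the given probabilities H = 1.7232 bits.
b·(H₀ − H) = 200 × (2.0000 − 1.7232) = 55.36 ms.

55 ms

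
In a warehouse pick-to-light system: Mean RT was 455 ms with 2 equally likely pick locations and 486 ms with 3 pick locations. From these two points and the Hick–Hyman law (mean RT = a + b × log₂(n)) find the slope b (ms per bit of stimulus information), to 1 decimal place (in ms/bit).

53.0 ms/bit

Slope: b = (486 − 455) / (log₂ 3 − log₂ 2) = 31/0.5850 = 52.995 ms/bit.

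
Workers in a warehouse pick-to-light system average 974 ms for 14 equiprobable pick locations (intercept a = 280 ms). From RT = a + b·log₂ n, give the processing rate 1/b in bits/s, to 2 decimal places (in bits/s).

Choice component = 974 − 280 = 694 ms over log₂(14) = 3.8074 bits.
b = 694 / 3.8074 = 182.279 ms/bit, so 1/b = 5.486 bits/s.

5.49 bits/s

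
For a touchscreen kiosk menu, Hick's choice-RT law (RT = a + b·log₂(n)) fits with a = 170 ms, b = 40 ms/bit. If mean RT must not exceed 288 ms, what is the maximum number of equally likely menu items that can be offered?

Information budget: (288 − 170)/40 = 2.9500 bits, so n ≤ 2^2.9500 = 7.727 → at most 7.

7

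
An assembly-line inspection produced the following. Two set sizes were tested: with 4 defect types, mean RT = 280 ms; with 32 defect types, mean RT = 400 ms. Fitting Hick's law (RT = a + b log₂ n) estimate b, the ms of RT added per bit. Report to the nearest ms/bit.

The slope on a log₂ axis is (400 − 280) / (5 − 2) = 40 ms/bit.

40 ms/bit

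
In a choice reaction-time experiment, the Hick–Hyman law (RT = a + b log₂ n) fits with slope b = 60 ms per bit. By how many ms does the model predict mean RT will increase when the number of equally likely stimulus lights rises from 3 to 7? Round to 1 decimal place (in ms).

The intercept a cancels: ΔRT = b·(log₂ n₂ − log₂ n₁) = b·log₂(n₂/n₁).
log₂(7) − log₂(3) = 2.8074 − 1.5850 = 1.2224.
ΔRT = 60 × 1.2224 = 73.344 ms.

73.3 ms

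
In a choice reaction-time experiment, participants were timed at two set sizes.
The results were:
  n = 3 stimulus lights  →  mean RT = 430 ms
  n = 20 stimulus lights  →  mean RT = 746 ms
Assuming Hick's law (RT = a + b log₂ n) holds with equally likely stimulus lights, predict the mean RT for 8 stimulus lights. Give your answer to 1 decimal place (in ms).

593.4 ms

With log₂ n on the abscissa the relation is linear; from the two conditions:
  b = (746 − 430) / (log₂ 20 − log₂ 3) = 316 / (4.3219 − 1.5850) = 115.456 ms/bit
  a = 430 − 115.456 × 1.5850 = 247.006 ms
Then RT(8) = 247.006 + 115.456 × log₂ 8 = 247.006 + 115.456 × 3 ≈ 593.375 ms.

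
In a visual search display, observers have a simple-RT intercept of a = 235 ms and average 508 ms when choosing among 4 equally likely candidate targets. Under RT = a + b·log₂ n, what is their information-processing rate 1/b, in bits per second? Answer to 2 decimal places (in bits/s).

b = (508 − 235)/log₂ 4 = 273/2 = 136.500 ms per bit = 0.13650 s/bit; the reciprocal is 7.326 bits/s.

7.33 bits/s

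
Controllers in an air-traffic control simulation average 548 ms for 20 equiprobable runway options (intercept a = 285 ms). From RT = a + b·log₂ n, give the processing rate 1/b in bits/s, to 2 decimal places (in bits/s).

Choice component = 548 − 285 = 263 ms over log₂(20) = 4.3219 bits.
b = 263 / 4.3219 = 60.852 ms/bit, so 1/b = 16.433 bits/s.

16.43 bits/s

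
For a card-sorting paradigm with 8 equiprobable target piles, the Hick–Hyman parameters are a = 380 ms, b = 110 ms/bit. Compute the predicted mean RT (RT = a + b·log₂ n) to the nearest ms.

log₂(8) = 3 bits, so RT = 380 + 110 × 3 ≈ 710.000 ms.

710 ms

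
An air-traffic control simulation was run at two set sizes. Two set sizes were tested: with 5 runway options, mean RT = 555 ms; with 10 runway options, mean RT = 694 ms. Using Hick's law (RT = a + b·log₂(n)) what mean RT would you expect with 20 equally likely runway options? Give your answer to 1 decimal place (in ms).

833.0 ms

Solve the two-equation system in a and b:
  b = (694 − 555) / (log₂ 10 − log₂ 5) = 139 / (3.3219 − 2.3219) = 139.000 ms/bit
  a = 555 − 139.000 × 2.3219 = 232.252 ms
Then RT(20) = 232.252 + 139.000 × log₂ 20 = 232.252 + 139.000 × 4.3219 ≈ 833.000 ms.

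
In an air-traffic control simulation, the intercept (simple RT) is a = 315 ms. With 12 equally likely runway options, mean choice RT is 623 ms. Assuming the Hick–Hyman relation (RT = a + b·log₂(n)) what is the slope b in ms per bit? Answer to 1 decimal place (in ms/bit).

85.9 ms/bit

log₂(12) = 3.5850 bits.
b = (RT − a)/log₂ n = (623 − 315) / 3.5850 = 85.914 ms/bit.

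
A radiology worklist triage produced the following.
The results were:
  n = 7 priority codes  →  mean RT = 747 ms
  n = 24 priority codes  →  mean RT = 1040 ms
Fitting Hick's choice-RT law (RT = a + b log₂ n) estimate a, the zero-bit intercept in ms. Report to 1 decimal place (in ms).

The slope on a log₂ axis is (1040 − 747) / (4.5850 − 2.8074) = 164.828 ms/bit.
Intercept: a = 747 − 164.828·log₂(7) = 284.269 ms.

284.3 ms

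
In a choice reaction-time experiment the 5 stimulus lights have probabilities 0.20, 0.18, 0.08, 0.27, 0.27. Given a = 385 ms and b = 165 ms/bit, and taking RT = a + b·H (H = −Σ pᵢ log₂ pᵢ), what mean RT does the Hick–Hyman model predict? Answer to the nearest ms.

752 ms

H = 0.20·log₂(1/0.20) + 0.18·log₂(1/0.18) + 0.08·log₂(1/0.08) + 0.27·log₂(1/0.27) + 0.27·log₂(1/0.27) = 2.2212 bits.
RT = 385 + 165 × 2.2212 = 751.51 ms.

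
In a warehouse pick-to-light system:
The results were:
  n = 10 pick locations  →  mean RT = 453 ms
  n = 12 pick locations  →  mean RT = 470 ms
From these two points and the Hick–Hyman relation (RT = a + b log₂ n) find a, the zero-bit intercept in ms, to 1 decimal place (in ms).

238.3 ms

Slope: b = (470 − 453) / (log₂ 12 − log₂ 10) = 17/0.2630 = 64.630 ms/bit.
Intercept: a = 453 − 64.630·log₂(10) = 238.303 ms.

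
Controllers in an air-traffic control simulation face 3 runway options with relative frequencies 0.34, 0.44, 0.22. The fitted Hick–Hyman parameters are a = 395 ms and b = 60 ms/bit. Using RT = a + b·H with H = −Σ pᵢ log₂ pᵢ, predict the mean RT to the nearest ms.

H = 0.34·log₂(1/0.34) + 0.44·log₂(1/0.44) + 0.22·log₂(1/0.22) = 1.5309 bits.
RT = 395 + 60 × 1.5309 = 486.85 ms.

487 ms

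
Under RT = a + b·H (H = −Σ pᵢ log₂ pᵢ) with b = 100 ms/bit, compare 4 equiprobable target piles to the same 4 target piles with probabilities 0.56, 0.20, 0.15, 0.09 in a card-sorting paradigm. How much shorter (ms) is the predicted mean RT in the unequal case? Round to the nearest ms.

34 ms

Equiprobable entropy H₀ = log₂ 4 = 2.0000 bits.
Skewed entropy H = −Σ pᵢ log₂ pᵢ = 1.6560 bits.
ΔRT = b·(H₀ − H) = 100 × 0.3440 = 34.40 ms.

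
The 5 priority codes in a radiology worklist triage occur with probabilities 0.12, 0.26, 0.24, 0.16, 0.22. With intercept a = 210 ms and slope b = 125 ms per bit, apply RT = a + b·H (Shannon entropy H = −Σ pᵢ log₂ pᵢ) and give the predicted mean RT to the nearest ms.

494 ms

Entropy contributions −pᵢ log₂ pᵢ: 0.3671, 0.5053, 0.4941, 0.4230, 0.4806; sum H = 2.2701 bits.
RT = a + bH = 210 + 125·2.2701 = 493.76 ms.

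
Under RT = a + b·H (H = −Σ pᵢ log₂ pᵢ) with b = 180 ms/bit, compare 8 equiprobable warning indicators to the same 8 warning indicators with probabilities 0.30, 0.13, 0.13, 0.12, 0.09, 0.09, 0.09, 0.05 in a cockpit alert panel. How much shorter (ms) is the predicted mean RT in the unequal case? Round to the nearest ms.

35 ms

Equiprobable entropy H₀ = log₂ 8 = 3.0000 bits.
Skewed entropy H = −Σ pᵢ log₂ pᵢ = 2.8075 bits.
ΔRT = b·(H₀ − H) = 180 × 0.1925 = 34.65 ms.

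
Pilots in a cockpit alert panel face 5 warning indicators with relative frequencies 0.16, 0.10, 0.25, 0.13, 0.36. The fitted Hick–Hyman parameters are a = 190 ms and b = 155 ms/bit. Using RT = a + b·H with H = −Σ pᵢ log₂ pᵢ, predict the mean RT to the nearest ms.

526 ms

H = 0.16·log₂(1/0.16) + 0.10·log₂(1/0.10) + 0.25·log₂(1/0.25) + 0.13·log₂(1/0.13) + 0.36·log₂(1/0.36) = 2.1685 bits.
RT = 190 + 155 × 2.1685 = 526.11 ms.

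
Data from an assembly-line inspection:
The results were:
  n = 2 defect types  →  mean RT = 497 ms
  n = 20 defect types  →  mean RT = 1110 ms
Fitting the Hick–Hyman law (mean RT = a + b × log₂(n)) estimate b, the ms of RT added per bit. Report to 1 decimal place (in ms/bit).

b = (RT₂ − RT₁)/(log₂ n₂ − log₂ n₁) = (1110 − 497)/(4.3219 − 1) = 184.531 ms/bit.

184.5 ms/bit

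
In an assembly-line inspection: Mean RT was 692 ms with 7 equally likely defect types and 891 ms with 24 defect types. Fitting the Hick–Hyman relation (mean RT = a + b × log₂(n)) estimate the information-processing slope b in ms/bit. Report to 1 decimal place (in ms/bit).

111.9 ms/bit

b = (RT₂ − RT₁)/(log₂ n₂ − log₂ n₁) = (891 − 692)/(4.5850 − 2.8074) = 111.948 ms/bit.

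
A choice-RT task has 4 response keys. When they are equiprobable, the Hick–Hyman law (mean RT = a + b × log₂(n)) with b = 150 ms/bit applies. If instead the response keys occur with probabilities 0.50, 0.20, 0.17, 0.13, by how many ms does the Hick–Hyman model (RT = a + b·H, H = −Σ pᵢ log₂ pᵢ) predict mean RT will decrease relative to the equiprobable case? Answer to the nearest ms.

The RT saving is b·ΔH. Equiprobable H₀ = log₂(4) = 2.0000 bits; with the given probabilities H = 1.7816 bits.
b·(H₀ − H) = 150 × (2.0000 − 1.7816) = 32.76 ms.

33 ms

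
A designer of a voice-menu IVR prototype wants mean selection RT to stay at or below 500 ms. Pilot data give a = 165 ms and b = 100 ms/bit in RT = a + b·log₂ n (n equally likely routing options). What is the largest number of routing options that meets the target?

Information budget: (500 − 165)/100 = 3.3500 bits, so n ≤ 2^3.3500 = 10.196 → at most 10.

10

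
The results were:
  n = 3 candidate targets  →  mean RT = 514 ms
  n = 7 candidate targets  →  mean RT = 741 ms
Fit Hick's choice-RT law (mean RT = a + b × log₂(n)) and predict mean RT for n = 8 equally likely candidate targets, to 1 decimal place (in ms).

776.8 ms

Fit slope and intercept:
  b = (741 − 514) / (log₂ 7 − log₂ 3) = 227 / (2.8074 − 1.5850) = 185.701 ms/bit
  a = 514 − 185.701 × 1.5850 = 219.670 ms
Then RT(8) = 219.670 + 185.701 × log₂ 8 = 219.670 + 185.701 × 3 ≈ 776.774 ms.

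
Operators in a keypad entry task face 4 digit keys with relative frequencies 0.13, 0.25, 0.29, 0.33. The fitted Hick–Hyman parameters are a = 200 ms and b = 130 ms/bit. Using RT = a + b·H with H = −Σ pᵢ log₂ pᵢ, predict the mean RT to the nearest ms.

H = 0.13·log₂(1/0.13) + 0.25·log₂(1/0.25) + 0.29·log₂(1/0.29) + 0.33·log₂(1/0.33) = 1.9284 bits.
RT = 200 + 130 × 1.9284 = 450.69 ms.

451 ms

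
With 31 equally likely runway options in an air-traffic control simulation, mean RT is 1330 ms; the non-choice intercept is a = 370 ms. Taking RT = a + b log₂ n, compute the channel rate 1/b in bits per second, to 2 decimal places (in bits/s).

b = (1330 − 370)/log₂ 31 = 960/4.9542 = 193.775 ms per bit = 0.19378 s/bit; the reciprocal is 5.161 bits/s.

5.16 bits/s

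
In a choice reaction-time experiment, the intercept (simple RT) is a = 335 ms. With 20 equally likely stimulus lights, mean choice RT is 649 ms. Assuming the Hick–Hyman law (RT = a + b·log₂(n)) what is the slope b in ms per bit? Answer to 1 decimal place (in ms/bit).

b = (649 − 335) / log₂(20) = 314 / 4.3219 = 72.653 ms/bit.

72.7 ms/bit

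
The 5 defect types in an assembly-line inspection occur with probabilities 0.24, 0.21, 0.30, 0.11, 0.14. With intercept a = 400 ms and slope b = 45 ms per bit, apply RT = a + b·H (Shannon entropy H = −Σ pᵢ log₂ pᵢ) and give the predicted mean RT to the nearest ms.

501 ms

H = 0.24·log₂(1/0.24) + 0.21·log₂(1/0.21) + 0.30·log₂(1/0.30) + 0.11·log₂(1/0.11) + 0.14·log₂(1/0.14) = 2.2354 bits.
RT = 400 + 45 × 2.2354 = 500.59 ms.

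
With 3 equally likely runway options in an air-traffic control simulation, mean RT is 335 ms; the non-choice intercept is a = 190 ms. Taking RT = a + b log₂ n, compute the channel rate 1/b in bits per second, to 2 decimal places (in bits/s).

10.93 bits/s

Choice component = 335 − 190 = 145 ms over log₂(3) = 1.5850 bits.
b = 145 / 1.5850 = 91.485 ms/bit, so 1/b = 10.931 bits/s.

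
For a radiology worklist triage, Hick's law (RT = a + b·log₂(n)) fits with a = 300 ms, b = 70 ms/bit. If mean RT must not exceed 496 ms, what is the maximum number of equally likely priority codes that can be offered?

6

70·log₂ n ≤ 496 − 300 = 196, giving log₂ n ≤ 2.8000 and n ≤ 6.964. The largest whole number is 6.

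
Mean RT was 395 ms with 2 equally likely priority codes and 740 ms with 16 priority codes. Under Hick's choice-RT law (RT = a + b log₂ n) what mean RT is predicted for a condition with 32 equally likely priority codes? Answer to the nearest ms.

855 ms

Solve the two-equation system in a and b:
  b = (740 − 395) / (log₂ 16 − log₂ 2) = 345 / (4 − 1) = 115 ms/bit
  a = 395 − 115 × 1 = 280 ms
Then RT(32) = 280 + 115 × log₂ 32 = 280 + 115 × 5 ≈ 855.000 ms.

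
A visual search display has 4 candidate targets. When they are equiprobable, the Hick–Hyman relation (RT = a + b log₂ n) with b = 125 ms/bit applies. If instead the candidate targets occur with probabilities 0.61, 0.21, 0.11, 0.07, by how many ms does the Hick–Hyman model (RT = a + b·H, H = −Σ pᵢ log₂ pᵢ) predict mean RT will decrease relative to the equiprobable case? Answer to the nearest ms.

59 ms

Equiprobable entropy H₀ = log₂ 4 = 2.0000 bits.
Skewed entropy H = −Σ pᵢ log₂ pᵢ = 1.5267 bits.
ΔRT = b·(H₀ − H) = 125 × 0.4733 = 59.17 ms.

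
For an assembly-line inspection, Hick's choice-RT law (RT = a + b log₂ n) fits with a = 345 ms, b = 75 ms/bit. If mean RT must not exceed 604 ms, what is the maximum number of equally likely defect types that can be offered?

75·log₂ n ≤ 604 − 345 = 259, giving log₂ n ≤ 3.4533 and n ≤ 10.954. The largest whole number is 10.

10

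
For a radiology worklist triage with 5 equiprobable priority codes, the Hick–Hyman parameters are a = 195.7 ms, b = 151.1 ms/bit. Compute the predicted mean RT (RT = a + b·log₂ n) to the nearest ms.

547 ms

log₂(5) = 2.3219 bits, so RT = 195.7 + 151.1 × 2.3219 ≈ 546.543 ms.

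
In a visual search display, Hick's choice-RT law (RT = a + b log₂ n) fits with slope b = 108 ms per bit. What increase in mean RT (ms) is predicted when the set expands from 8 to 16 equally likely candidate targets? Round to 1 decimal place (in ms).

ΔRT = (a + b log₂ n₂) − (a + b log₂ n₁) = b·(log₂ n₂ − log₂ n₁).
log₂(16) − log₂(8) = log₂(16/8) = log₂(2) = 1.
ΔRT = 108 × 1.0000 = 108.000 ms.

108.0 ms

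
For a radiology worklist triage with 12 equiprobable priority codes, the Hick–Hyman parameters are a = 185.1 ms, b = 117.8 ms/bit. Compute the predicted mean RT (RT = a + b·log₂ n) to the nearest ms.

log₂(12) = 3.5850 bits, so RT = 185.1 + 117.8 × 3.5850 ≈ 607.409 ms.

607 ms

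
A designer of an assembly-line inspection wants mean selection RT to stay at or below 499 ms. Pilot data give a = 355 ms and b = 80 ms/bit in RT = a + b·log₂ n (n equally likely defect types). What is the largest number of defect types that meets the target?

80·log₂ n ≤ 499 − 355 = 144, giving log₂ n ≤ 1.8000 and n ≤ 3.482. The largest whole number is 3.

3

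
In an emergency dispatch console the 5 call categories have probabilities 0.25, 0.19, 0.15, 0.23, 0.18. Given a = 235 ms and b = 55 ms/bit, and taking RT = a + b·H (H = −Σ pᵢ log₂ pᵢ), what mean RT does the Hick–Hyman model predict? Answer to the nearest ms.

361 ms

H = 0.25·log₂(1/0.25) + 0.19·log₂(1/0.19) + 0.15·log₂(1/0.15) + 0.23·log₂(1/0.23) + 0.18·log₂(1/0.18) = 2.2987 bits.
RT = 235 + 55 × 2.2987 = 361.43 ms.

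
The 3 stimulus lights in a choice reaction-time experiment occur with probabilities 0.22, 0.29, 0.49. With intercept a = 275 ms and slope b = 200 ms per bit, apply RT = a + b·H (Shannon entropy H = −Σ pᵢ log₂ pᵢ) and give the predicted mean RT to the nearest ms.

576 ms

H = 0.22·log₂(1/0.22) + 0.29·log₂(1/0.29) + 0.49·log₂(1/0.49) = 1.5028 bits.
RT = 275 + 200 × 1.5028 = 575.55 ms.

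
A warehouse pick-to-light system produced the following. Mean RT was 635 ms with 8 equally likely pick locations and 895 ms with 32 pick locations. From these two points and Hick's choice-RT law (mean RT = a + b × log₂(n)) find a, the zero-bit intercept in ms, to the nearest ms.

The slope on a log₂ axis is (895 − 635) / (5 − 3) = 130 ms/bit.
Intercept: a = 635 − 130·log₂(8) = 245.000 ms.

245 ms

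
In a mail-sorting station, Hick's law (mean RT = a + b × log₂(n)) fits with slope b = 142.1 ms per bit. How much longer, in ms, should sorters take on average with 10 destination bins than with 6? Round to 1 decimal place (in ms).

104.7 ms

The intercept a cancels: ΔRT = b·(log₂ n₂ − log₂ n₁) = b·log₂(n₂/n₁).
log₂(10) − log₂(6) = 3.3219 − 2.5850 = 0.7370.
ΔRT = 142.1 × 0.7370 = 104.723 ms.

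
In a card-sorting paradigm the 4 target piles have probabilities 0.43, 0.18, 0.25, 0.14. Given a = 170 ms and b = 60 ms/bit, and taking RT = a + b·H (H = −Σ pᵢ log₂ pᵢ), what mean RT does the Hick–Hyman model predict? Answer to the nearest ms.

282 ms

Entropy contributions −pᵢ log₂ pᵢ: 0.5236, 0.4453, 0.5000, 0.3971; sum H = 1.8660 bits.
RT = a + bH = 170 + 60·1.8660 = 281.96 ms.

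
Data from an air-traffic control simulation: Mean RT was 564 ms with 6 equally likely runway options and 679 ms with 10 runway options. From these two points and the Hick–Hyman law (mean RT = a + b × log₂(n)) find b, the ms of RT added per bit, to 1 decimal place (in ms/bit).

156.0 ms/bit

The slope on a log₂ axis is (679 − 564) / (3.3219 − 2.5850) = 156.045 ms/bit.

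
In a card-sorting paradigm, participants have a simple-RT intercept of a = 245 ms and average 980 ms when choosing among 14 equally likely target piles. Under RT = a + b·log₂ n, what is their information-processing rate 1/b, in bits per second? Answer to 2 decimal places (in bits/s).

Choice component = 980 − 245 = 735 ms over log₂(14) = 3.8074 bits.
b = 735 / 3.8074 = 193.047 ms/bit, so 1/b = 5.180 bits/s.

5.18 bits/s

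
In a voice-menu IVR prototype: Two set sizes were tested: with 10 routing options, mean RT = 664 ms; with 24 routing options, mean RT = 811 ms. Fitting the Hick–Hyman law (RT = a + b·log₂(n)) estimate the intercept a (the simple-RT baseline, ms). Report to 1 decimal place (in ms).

277.4 ms

The slope on a log₂ axis is (811 − 664) / (4.5850 − 3.3219) = 116.386 ms/bit.
a = RT₁ − b·log₂ n₁ = 664 − 116.386 × 3.3219 = 277.373 ms.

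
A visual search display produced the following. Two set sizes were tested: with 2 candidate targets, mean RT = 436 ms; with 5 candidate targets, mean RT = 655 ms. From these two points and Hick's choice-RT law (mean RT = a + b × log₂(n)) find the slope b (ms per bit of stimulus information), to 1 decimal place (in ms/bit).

165.7 ms/bit

The slope on a log₂ axis is (655 − 436) / (2.3219 − 1) = 165.667 ms/bit.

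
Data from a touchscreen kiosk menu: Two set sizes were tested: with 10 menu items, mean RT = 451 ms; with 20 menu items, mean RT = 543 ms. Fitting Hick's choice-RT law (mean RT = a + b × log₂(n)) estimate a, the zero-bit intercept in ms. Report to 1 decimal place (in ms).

b = (RT₂ − RT₁)/(log₂ n₂ − log₂ n₁) = (543 − 451)/(4.3219 − 3.3219) = 92.000 ms/bit.
a = RT₁ − b·log₂ n₁ = 451 − 92.000 × 3.3219 = 145.383 ms.

145.4 ms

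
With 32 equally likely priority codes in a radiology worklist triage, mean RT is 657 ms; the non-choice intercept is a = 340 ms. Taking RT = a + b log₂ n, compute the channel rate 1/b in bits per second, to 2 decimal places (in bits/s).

15.77 bits/s

Choice component = 657 − 340 = 317 ms over log₂(32) = 5 bits.
b = 317 / 5 = 63.400 ms/bit, so 1/b = 15.773 bits/s.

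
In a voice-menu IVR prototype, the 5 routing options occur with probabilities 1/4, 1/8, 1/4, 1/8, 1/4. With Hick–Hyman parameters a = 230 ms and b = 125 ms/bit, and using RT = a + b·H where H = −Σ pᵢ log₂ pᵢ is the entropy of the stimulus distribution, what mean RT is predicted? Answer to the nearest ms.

Each term −pᵢ log₂ pᵢ: 0.25·2 + 0.125·3 + 0.25·2 + 0.125·3 + 0.25·2; summed, H = 2.250 bits.
Mean RT = a + bH = 230 + 125·2.250 = 511.25 ms.

511 ms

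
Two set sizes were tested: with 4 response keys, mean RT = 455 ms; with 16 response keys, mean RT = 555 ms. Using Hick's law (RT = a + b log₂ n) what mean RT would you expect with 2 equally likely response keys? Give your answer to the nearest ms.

405 ms

With log₂ n on the abscissa the relation is linear; from the two conditions:
  b = (555 − 455) / (log₂ 16 − log₂ 4) = 100 / (4 − 2) = 50 ms/bit
  a = 455 − 50 × 2 = 355 ms
Then RT(2) = 355 + 50 × log₂ 2 = 355 + 50 × 1 ≈ 405.000 ms.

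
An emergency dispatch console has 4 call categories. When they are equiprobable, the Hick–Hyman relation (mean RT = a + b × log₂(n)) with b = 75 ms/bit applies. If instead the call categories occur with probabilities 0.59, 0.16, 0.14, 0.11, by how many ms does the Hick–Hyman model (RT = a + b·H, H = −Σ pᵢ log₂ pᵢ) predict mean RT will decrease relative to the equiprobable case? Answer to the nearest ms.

Equiprobable entropy H₀ = log₂ 4 = 2.0000 bits.
Skewed entropy H = −Σ pᵢ log₂ pᵢ = 1.6195 bits.
ΔRT = b·(H₀ − H) = 75 × 0.3805 = 28.54 ms.

29 ms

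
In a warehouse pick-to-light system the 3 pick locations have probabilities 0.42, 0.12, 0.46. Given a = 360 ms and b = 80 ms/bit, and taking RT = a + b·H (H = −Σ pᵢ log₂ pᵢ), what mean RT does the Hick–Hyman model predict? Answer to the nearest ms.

Entropy contributions −pᵢ log₂ pᵢ: 0.5256, 0.3671, 0.5153; sum H = 1.4080 bits.
RT = a + bH = 360 + 80·1.4080 = 472.64 ms.

473 ms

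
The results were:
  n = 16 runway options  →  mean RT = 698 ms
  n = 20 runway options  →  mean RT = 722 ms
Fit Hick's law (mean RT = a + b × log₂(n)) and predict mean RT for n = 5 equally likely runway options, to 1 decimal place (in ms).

572.9 ms

With log₂ n on the abscissa the relation is linear; from the two conditions:
  b = (722 − 698) / (log₂ 20 − log₂ 16) = 24 / (4.3219 − 4) = 74.551 ms/bit
  a = 698 − 74.551 × 4 = 399.797 ms
Then RT(5) = 399.797 + 74.551 × log₂ 5 = 399.797 + 74.551 × 2.3219 ≈ 572.898 ms.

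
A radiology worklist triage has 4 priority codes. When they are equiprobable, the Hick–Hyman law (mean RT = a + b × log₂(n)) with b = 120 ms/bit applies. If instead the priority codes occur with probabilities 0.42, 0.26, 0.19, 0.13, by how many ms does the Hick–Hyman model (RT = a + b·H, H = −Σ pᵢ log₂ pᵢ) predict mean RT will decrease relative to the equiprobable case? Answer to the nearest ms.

The RT saving is b·ΔH. Equiprobable H₀ = log₂(4) = 2.0000 bits; with the given probabilities H = 1.8688 bits.
b·(H₀ − H) = 120 × (2.0000 − 1.8688) = 15.74 ms.

16 ms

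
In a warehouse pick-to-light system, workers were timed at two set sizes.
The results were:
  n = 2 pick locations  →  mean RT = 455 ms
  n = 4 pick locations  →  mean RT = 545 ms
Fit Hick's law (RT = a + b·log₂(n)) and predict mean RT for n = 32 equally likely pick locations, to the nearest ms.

RT is linear in log₂ n, so two points fix the line:
  b = (545 − 455) / (log₂ 4 − log₂ 2) = 90 / (2 − 1) = 90 ms/bit
  a = 455 − 90 × 1 = 365 ms
Then RT(32) = 365 + 90 × log₂ 32 = 365 + 90 × 5 ≈ 815.000 ms.

815 ms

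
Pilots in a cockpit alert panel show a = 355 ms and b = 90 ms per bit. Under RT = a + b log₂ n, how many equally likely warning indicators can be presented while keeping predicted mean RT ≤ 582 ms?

90·log₂ n ≤ 582 − 355 = 227, giving log₂ n ≤ 2.5222 and n ≤ 5.745. The largest whole number is 5.

5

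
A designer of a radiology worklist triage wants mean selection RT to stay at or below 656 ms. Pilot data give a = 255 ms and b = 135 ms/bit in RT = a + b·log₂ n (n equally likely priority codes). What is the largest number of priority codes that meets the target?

Information budget: (656 − 255)/135 = 2.9704 bits, so n ≤ 2^2.9704 = 7.837 → at most 7.

7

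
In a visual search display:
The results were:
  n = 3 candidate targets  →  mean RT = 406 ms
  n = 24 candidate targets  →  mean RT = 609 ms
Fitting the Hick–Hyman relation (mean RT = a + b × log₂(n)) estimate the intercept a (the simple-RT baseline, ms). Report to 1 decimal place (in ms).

298.8 ms

b = (RT₂ − RT₁)/(log₂ n₂ − log₂ n₁) = (609 − 406)/(4.5850 − 1.5850) = 67.667 ms/bit.
a = RT₁ − b·log₂ n₁ = 406 − 67.667 × 1.5850 = 298.751 ms.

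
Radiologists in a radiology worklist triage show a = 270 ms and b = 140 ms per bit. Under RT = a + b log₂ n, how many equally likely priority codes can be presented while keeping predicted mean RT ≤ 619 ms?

5

140·log₂ n ≤ 619 − 270 = 349, giving log₂ n ≤ 2.4929 and n ≤ 5.629. The largest whole number is 5.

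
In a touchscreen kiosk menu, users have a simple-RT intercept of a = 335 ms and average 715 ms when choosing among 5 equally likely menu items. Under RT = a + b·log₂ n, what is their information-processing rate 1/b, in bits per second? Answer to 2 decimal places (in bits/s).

b = (715 − 335)/log₂ 5 = 380/2.3219 = 163.657 ms per bit = 0.16366 s/bit; the reciprocal is 6.110 bits/s.

6.11 bits/s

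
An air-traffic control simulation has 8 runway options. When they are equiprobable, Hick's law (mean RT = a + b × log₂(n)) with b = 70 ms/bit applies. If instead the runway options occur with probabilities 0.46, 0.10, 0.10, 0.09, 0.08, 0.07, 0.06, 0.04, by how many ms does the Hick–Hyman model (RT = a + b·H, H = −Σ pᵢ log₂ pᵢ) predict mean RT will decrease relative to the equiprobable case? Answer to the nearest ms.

36 ms

Equiprobable entropy H₀ = log₂ 8 = 3.0000 bits.
Skewed entropy H = −Σ pᵢ log₂ pᵢ = 2.4817 bits.
ΔRT = b·(H₀ − H) = 70 × 0.5183 = 36.28 ms.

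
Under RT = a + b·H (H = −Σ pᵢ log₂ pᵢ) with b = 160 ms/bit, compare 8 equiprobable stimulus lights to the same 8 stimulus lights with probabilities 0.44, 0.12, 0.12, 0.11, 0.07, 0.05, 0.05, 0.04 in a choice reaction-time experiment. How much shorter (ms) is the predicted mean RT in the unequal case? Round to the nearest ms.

Equiprobable entropy H₀ = log₂ 8 = 3.0000 bits.
Skewed entropy H = −Σ pᵢ log₂ pᵢ = 2.4921 bits.
ΔRT = b·(H₀ − H) = 160 × 0.5079 = 81.27 ms.

81 ms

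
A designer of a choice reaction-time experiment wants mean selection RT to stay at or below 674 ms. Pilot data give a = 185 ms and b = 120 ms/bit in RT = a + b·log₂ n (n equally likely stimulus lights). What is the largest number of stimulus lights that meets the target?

Information budget: (674 − 185)/120 = 4.0750 bits, so n ≤ 2^4.0750 = 16.854 → at most 16.

16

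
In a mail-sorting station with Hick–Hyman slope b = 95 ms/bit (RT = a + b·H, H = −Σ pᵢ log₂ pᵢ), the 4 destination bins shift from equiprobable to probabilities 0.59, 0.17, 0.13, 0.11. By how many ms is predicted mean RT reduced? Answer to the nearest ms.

36 ms

Equiprobable entropy H₀ = log₂ 4 = 2.0000 bits.
Skewed entropy H = −Σ pᵢ log₂ pᵢ = 1.6166 bits.
ΔRT = b·(H₀ − H) = 95 × 0.3834 = 36.42 ms.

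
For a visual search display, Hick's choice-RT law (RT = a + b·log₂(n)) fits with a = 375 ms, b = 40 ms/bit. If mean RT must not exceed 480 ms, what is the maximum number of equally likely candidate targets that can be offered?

6

40·log₂ n ≤ 480 − 375 = 105, giving log₂ n ≤ 2.6250 and n ≤ 6.169. The largest whole number is 6.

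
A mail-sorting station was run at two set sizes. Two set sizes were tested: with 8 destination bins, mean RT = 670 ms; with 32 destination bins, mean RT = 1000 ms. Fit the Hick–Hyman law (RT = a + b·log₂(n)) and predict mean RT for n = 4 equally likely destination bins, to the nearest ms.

Solve the two-equation system in a and b:
  b = (1000 − 670) / (log₂ 32 − log₂ 8) = 330 / (5 − 3) = 165 ms/bit
  a = 670 − 165 × 3 = 175 ms
Then RT(4) = 175 + 165 × log₂ 4 = 175 + 165 × 2 ≈ 505.000 ms.

505 ms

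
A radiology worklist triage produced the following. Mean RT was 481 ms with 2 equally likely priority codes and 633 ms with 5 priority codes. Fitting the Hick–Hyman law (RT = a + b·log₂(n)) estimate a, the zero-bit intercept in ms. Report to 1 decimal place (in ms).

366.0 ms

Slope: b = (633 − 481) / (log₂ 5 − log₂ 2) = 152/1.3219 = 114.984 ms/bit.
a = RT₁ − b·log₂ n₁ = 481 − 114.984 × 1 = 366.016 ms.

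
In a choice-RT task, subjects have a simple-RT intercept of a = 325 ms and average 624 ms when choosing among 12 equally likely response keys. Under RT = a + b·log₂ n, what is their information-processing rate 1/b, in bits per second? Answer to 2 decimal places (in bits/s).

11.99 bits/s

b = (624 − 325)/log₂ 12 = 299/3.5850 = 83.404 ms per bit = 0.08340 s/bit; the reciprocal is 11.990 bits/s.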